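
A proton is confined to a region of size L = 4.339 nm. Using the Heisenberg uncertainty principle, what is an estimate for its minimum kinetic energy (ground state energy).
275.534 neV

Using the uncertainty principle to estimate ground state energy:

1. The position uncertainty is approximately the confinement size:
   Δx ≈ L = 4.339e-09 m

2. From ΔxΔp ≥ ℏ/2, the minimum momentum uncertainty is:
   Δp ≈ ℏ/(2L) = 1.215e-26 kg·m/s

3. The kinetic energy is approximately:
   KE ≈ (Δp)²/(2m) = (1.215e-26)²/(2 × 1.673e-27 kg)
   KE ≈ 4.415e-26 J = 275.534 neV

This is an order-of-magnitude estimate of the ground state energy.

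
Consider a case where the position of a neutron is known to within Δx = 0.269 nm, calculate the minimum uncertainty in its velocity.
117.030 m/s

Using the Heisenberg uncertainty principle and Δp = mΔv:
ΔxΔp ≥ ℏ/2
Δx(mΔv) ≥ ℏ/2

The minimum uncertainty in velocity is:
Δv_min = ℏ/(2mΔx)
Δv_min = (1.055e-34 J·s) / (2 × 1.675e-27 kg × 2.690e-10 m)
Δv_min = 1.170e+02 m/s = 117.030 m/s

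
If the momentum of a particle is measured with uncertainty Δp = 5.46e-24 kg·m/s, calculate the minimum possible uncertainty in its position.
9.657 pm

Using the Heisenberg uncertainty principle:
ΔxΔp ≥ ℏ/2

The minimum uncertainty in position is:
Δx_min = ℏ/(2Δp)
Δx_min = (1.055e-34 J·s) / (2 × 5.460e-24 kg·m/s)
Δx_min = 9.657e-12 m = 9.657 pm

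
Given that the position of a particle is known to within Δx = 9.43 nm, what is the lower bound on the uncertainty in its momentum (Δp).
5.592 × 10^-27 kg·m/s

Using the Heisenberg uncertainty principle:
ΔxΔp ≥ ℏ/2

The minimum uncertainty in momentum is:
Δp_min = ℏ/(2Δx)
Δp_min = (1.055e-34 J·s) / (2 × 9.430e-09 m)
Δp_min = 5.592e-27 kg·m/s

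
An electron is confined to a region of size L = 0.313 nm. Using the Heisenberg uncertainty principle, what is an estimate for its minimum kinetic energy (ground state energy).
97.224 meV

Using the uncertainty principle to estimate ground state energy:

1. The position uncertainty is approximately the confinement size:
   Δx ≈ L = 3.130e-10 m

2. From ΔxΔp ≥ ℏ/2, the minimum momentum uncertainty is:
   Δp ≈ ℏ/(2L) = 1.685e-25 kg·m/s

3. The kinetic energy is approximately:
   KE ≈ (Δp)²/(2m) = (1.685e-25)²/(2 × 9.109e-31 kg)
   KE ≈ 1.558e-20 J = 97.224 meV

This is an order-of-magnitude estimate of the ground state energy.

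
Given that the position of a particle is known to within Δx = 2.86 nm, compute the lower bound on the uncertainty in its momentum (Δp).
1.844 × 10^-26 kg·m/s

Using the Heisenberg uncertainty principle:
ΔxΔp ≥ ℏ/2

The minimum uncertainty in momentum is:
Δp_min = ℏ/(2Δx)
Δp_min = (1.055e-34 J·s) / (2 × 2.860e-09 m)
Δp_min = 1.844e-26 kg·m/s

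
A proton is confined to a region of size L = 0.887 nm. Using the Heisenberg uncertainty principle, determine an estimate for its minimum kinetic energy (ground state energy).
6.593 μeV

Using the uncertainty principle to estimate ground state energy:

1. The position uncertainty is approximately the confinement size:
   Δx ≈ L = 8.870e-10 m

2. From ΔxΔp ≥ ℏ/2, the minimum momentum uncertainty is:
   Δp ≈ ℏ/(2L) = 5.945e-26 kg·m/s

3. The kinetic energy is approximately:
   KE ≈ (Δp)²/(2m) = (5.945e-26)²/(2 × 1.673e-27 kg)
   KE ≈ 1.056e-24 J = 6.593 μeV

This is an order-of-magnitude estimate of the ground state energy.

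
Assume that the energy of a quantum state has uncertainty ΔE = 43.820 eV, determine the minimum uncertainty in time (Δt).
7.510 as

Using the energy-time uncertainty principle:
ΔEΔt ≥ ℏ/2

The minimum uncertainty in time is:
Δt_min = ℏ/(2ΔE)
Δt_min = (1.055e-34 J·s) / (2 × 7.021e-18 J)
Δt_min = 7.510e-18 s = 7.510 as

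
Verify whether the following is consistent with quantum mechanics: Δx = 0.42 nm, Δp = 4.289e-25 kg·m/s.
Yes, it satisfies the uncertainty principle.

Calculate the product ΔxΔp:
ΔxΔp = (4.200e-10 m) × (4.289e-25 kg·m/s)
ΔxΔp = 1.801e-34 J·s

Compare to the minimum allowed value ℏ/2:
ℏ/2 = 5.273e-35 J·s

Since ΔxΔp = 1.801e-34 J·s ≥ 5.273e-35 J·s = ℏ/2,
the measurement satisfies the uncertainty principle.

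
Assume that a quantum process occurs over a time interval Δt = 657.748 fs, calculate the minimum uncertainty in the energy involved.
500.353 μeV

Using the energy-time uncertainty principle:
ΔEΔt ≥ ℏ/2

The minimum uncertainty in energy is:
ΔE_min = ℏ/(2Δt)
ΔE_min = (1.055e-34 J·s) / (2 × 6.577e-13 s)
ΔE_min = 8.017e-23 J = 500.353 μeV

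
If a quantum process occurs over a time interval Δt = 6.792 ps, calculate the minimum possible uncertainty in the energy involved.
48.455 μeV

Using the energy-time uncertainty principle:
ΔEΔt ≥ ℏ/2

The minimum uncertainty in energy is:
ΔE_min = ℏ/(2Δt)
ΔE_min = (1.055e-34 J·s) / (2 × 6.792e-12 s)
ΔE_min = 7.763e-24 J = 48.455 μeV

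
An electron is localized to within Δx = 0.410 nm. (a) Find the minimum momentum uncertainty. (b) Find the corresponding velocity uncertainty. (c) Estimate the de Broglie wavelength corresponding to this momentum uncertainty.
(a) Δp_min = 1.286 × 10^-25 kg·m/s
(b) Δv_min = 141.180 km/s
(c) λ_dB = 5.152 nm

Step-by-step:

(a) From the uncertainty principle:
Δp_min = ℏ/(2Δx) = (1.055e-34 J·s)/(2 × 4.100e-10 m) = 1.286e-25 kg·m/s

(b) The velocity uncertainty:
Δv = Δp/m = (1.286e-25 kg·m/s)/(9.109e-31 kg) = 1.412e+05 m/s = 141.180 km/s

(c) The de Broglie wavelength for this momentum:
λ = h/p = (6.626e-34 J·s)/(1.286e-25 kg·m/s) = 5.152e-09 m = 5.152 nm

Note: The de Broglie wavelength is comparable to the localization size, as expected from wave-particle duality.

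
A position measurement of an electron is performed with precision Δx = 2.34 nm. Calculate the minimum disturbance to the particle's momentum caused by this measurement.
2.253 × 10^-26 kg·m/s

The uncertainty principle implies that measuring position disturbs momentum:
ΔxΔp ≥ ℏ/2

When we measure position with precision Δx, we necessarily introduce a momentum uncertainty:
Δp ≥ ℏ/(2Δx)
Δp_min = (1.055e-34 J·s) / (2 × 2.340e-09 m)
Δp_min = 2.253e-26 kg·m/s

The more precisely we measure position, the greater the momentum disturbance.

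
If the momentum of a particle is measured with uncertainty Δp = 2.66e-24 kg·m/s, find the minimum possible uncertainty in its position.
19.823 pm

Using the Heisenberg uncertainty principle:
ΔxΔp ≥ ℏ/2

The minimum uncertainty in position is:
Δx_min = ℏ/(2Δp)
Δx_min = (1.055e-34 J·s) / (2 × 2.660e-24 kg·m/s)
Δx_min = 1.982e-11 m = 19.823 pm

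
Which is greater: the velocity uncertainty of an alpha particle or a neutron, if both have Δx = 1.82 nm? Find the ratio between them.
The neutron has the larger minimum velocity uncertainty, by a ratio of 4.0.

For both particles, Δp_min = ℏ/(2Δx) = 2.897e-26 kg·m/s (same for both).

The velocity uncertainty is Δv = Δp/m:
- alpha particle: Δv = 2.897e-26 / 6.645e-27 = 4.360e+00 m/s = 4.360 m/s
- neutron: Δv = 2.897e-26 / 1.675e-27 = 1.730e+01 m/s = 17.297 m/s

Ratio: 1.730e+01 / 4.360e+00 = 4.0

The lighter particle has larger velocity uncertainty because Δv ∝ 1/m.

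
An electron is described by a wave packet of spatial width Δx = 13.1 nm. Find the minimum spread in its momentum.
4.025 × 10^-27 kg·m/s

For a wave packet, the spatial width Δx and momentum spread Δp are related by the uncertainty principle:
ΔxΔp ≥ ℏ/2

The minimum momentum spread is:
Δp_min = ℏ/(2Δx)
Δp_min = (1.055e-34 J·s) / (2 × 1.310e-08 m)
Δp_min = 4.025e-27 kg·m/s

A wave packet cannot have both a well-defined position and well-defined momentum.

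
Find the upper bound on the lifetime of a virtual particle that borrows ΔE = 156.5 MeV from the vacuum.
2.103 ys

Using the energy-time uncertainty principle:
ΔEΔt ≥ ℏ/2

For a virtual particle borrowing energy ΔE, the maximum lifetime is:
Δt_max = ℏ/(2ΔE)

Converting energy:
ΔE = 156.5 MeV = 2.507e-11 J

Δt_max = (1.055e-34 J·s) / (2 × 2.507e-11 J)
Δt_max = 2.103e-24 s = 2.103 ys

Virtual particles with higher borrowed energy exist for shorter times.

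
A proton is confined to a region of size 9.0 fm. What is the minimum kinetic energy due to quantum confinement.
64.043 keV

Using the uncertainty principle:

1. Position uncertainty: Δx ≈ 9.000e-15 m
2. Minimum momentum uncertainty: Δp = ℏ/(2Δx) = 5.859e-21 kg·m/s
3. Minimum kinetic energy:
   KE = (Δp)²/(2m) = (5.859e-21)²/(2 × 1.673e-27 kg)
   KE = 1.026e-14 J = 64.043 keV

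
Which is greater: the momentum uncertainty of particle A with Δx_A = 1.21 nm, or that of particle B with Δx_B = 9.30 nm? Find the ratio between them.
Particle A has the larger minimum momentum uncertainty, by a factor of 7.69.

For each particle, the minimum momentum uncertainty is Δp_min = ℏ/(2Δx):

Particle A: Δp_A = ℏ/(2×1.210e-09 m) = 4.358e-26 kg·m/s
Particle B: Δp_B = ℏ/(2×9.300e-09 m) = 5.670e-27 kg·m/s

Ratio: Δp_A/Δp_B = 7.69

Since Δp_min ∝ 1/Δx, the particle with smaller position uncertainty (A) has larger momentum uncertainty.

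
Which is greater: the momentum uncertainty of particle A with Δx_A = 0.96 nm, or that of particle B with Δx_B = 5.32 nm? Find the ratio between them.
Particle A has the larger minimum momentum uncertainty, by a factor of 5.54.

For each particle, the minimum momentum uncertainty is Δp_min = ℏ/(2Δx):

Particle A: Δp_A = ℏ/(2×9.600e-10 m) = 5.493e-26 kg·m/s
Particle B: Δp_B = ℏ/(2×5.320e-09 m) = 9.911e-27 kg·m/s

Ratio: Δp_A/Δp_B = 5.54

Since Δp_min ∝ 1/Δx, the particle with smaller position uncertainty (A) has larger momentum uncertainty.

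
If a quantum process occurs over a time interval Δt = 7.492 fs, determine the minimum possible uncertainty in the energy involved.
43.928 meV

Using the energy-time uncertainty principle:
ΔEΔt ≥ ℏ/2

The minimum uncertainty in energy is:
ΔE_min = ℏ/(2Δt)
ΔE_min = (1.055e-34 J·s) / (2 × 7.492e-15 s)
ΔE_min = 7.038e-21 J = 43.928 meV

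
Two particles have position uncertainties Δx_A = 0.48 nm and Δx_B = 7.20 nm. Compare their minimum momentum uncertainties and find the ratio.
Particle A has the larger minimum momentum uncertainty, by a factor of 15.00.

For each particle, the minimum momentum uncertainty is Δp_min = ℏ/(2Δx):

Particle A: Δp_A = ℏ/(2×4.800e-10 m) = 1.099e-25 kg·m/s
Particle B: Δp_B = ℏ/(2×7.200e-09 m) = 7.323e-27 kg·m/s

Ratio: Δp_A/Δp_B = 15.00

Since Δp_min ∝ 1/Δx, the particle with smaller position uncertainty (A) has larger momentum uncertainty.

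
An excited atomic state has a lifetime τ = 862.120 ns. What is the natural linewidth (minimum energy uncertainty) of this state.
381.740 peV

Using the energy-time uncertainty principle:
ΔEΔt ≥ ℏ/2

The lifetime τ represents the time uncertainty Δt.
The natural linewidth (minimum energy uncertainty) is:

ΔE = ℏ/(2τ)
ΔE = (1.055e-34 J·s) / (2 × 8.621e-07 s)
ΔE = 6.116e-29 J = 381.740 peV

This natural linewidth limits the precision of spectroscopic measurements.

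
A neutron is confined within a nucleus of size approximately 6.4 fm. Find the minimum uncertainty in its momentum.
8.239 × 10^-21 kg·m/s

Using the Heisenberg uncertainty principle:
ΔxΔp ≥ ℏ/2

With Δx ≈ L = 6.400e-15 m (the confinement size):
Δp_min = ℏ/(2Δx)
Δp_min = (1.055e-34 J·s) / (2 × 6.400e-15 m)
Δp_min = 8.239e-21 kg·m/s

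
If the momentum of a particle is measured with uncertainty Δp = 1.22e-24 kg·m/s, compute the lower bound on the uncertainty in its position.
43.220 pm

Using the Heisenberg uncertainty principle:
ΔxΔp ≥ ℏ/2

The minimum uncertainty in position is:
Δx_min = ℏ/(2Δp)
Δx_min = (1.055e-34 J·s) / (2 × 1.220e-24 kg·m/s)
Δx_min = 4.322e-11 m = 43.220 pm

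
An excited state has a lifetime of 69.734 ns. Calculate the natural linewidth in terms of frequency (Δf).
1.141 MHz

Using the energy-time uncertainty principle and E = hf:
ΔEΔt ≥ ℏ/2
hΔf·Δt ≥ ℏ/2

The minimum frequency uncertainty is:
Δf = ℏ/(2hτ) = 1/(4πτ)
Δf = 1/(4π × 6.973e-08 s)
Δf = 1.141e+06 Hz = 1.141 MHz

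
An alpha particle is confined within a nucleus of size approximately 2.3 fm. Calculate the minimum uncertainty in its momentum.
2.293 × 10^-20 kg·m/s

Using the Heisenberg uncertainty principle:
ΔxΔp ≥ ℏ/2

With Δx ≈ L = 2.300e-15 m (the confinement size):
Δp_min = ℏ/(2Δx)
Δp_min = (1.055e-34 J·s) / (2 × 2.300e-15 m)
Δp_min = 2.293e-20 kg·m/s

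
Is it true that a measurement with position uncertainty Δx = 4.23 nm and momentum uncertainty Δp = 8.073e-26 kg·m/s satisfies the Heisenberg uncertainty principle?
Yes, it satisfies the uncertainty principle.

Calculate the product ΔxΔp:
ΔxΔp = (4.230e-09 m) × (8.073e-26 kg·m/s)
ΔxΔp = 3.415e-34 J·s

Compare to the minimum allowed value ℏ/2:
ℏ/2 = 5.273e-35 J·s

Since ΔxΔp = 3.415e-34 J·s ≥ 5.273e-35 J·s = ℏ/2,
the measurement satisfies the uncertainty principle.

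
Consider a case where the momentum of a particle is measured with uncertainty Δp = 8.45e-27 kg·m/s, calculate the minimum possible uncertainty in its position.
6.240 nm

Using the Heisenberg uncertainty principle:
ΔxΔp ≥ ℏ/2

The minimum uncertainty in position is:
Δx_min = ℏ/(2Δp)
Δx_min = (1.055e-34 J·s) / (2 × 8.450e-27 kg·m/s)
Δx_min = 6.240e-09 m = 6.240 nm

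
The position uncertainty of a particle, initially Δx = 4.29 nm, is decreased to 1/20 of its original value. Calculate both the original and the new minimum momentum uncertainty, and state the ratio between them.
Original Δp_min = 1.229 × 10^-26 kg·m/s; new Δp'_min = 2.458 × 10^-25 kg·m/s; ratio Δp'_min/Δp_min = 20.

From the uncertainty principle ΔxΔp ≥ ℏ/2, the minimum momentum uncertainty is Δp_min = ℏ/(2Δx).

Original (Δx = 4.29 nm = 4.290e-09 m):
Δp_min = (1.055e-34 J·s)/(2 × 4.290e-09 m) = 1.229e-26 kg·m/s

When Δx → (1/20)Δx:
Δp'_min = ℏ/(2 × (1/20)Δx) = 20 × ℏ/(2Δx) = 20 × Δp_min
Δp'_min = 20 × 1.229e-26 kg·m/s = 2.458e-25 kg·m/s

Since Δp_min ∝ 1/Δx, when Δx is decreased to 1/20 of its original value, Δp_min increases to 20 times its original value.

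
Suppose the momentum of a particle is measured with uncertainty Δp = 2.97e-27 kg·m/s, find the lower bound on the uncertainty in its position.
17.754 nm

Using the Heisenberg uncertainty principle:
ΔxΔp ≥ ℏ/2

The minimum uncertainty in position is:
Δx_min = ℏ/(2Δp)
Δx_min = (1.055e-34 J·s) / (2 × 2.970e-27 kg·m/s)
Δx_min = 1.775e-08 m = 17.754 nm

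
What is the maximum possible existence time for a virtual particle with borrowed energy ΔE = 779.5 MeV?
4.222 × 10^-25 s

Using the energy-time uncertainty principle:
ΔEΔt ≥ ℏ/2

For a virtual particle borrowing energy ΔE, the maximum lifetime is:
Δt_max = ℏ/(2ΔE)

Converting energy:
ΔE = 779.5 MeV = 1.249e-10 J

Δt_max = (1.055e-34 J·s) / (2 × 1.249e-10 J)
Δt_max = 4.222e-25 s = 4.222 × 10^-25 s

Virtual particles with higher borrowed energy exist for shorter times.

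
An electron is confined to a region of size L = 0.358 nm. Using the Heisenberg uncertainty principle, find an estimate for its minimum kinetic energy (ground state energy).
74.318 meV

Using the uncertainty principle to estimate ground state energy:

1. The position uncertainty is approximately the confinement size:
   Δx ≈ L = 3.580e-10 m

2. From ΔxΔp ≥ ℏ/2, the minimum momentum uncertainty is:
   Δp ≈ ℏ/(2L) = 1.473e-25 kg·m/s

3. The kinetic energy is approximately:
   KE ≈ (Δp)²/(2m) = (1.473e-25)²/(2 × 9.109e-31 kg)
   KE ≈ 1.191e-20 J = 74.318 meV

This is an order-of-magnitude estimate of the ground state energy.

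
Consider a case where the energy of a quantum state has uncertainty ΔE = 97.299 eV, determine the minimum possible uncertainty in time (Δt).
3.382 as

Using the energy-time uncertainty principle:
ΔEΔt ≥ ℏ/2

The minimum uncertainty in time is:
Δt_min = ℏ/(2ΔE)
Δt_min = (1.055e-34 J·s) / (2 × 1.559e-17 J)
Δt_min = 3.382e-18 s = 3.382 as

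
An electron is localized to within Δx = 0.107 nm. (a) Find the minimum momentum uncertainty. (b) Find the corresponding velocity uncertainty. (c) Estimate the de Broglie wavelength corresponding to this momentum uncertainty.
(a) Δp_min = 4.928 × 10^-25 kg·m/s
(b) Δv_min = 540.970 km/s
(c) λ_dB = 1.345 nm

Step-by-step:

(a) From the uncertainty principle:
Δp_min = ℏ/(2Δx) = (1.055e-34 J·s)/(2 × 1.070e-10 m) = 4.928e-25 kg·m/s

(b) The velocity uncertainty:
Δv = Δp/m = (4.928e-25 kg·m/s)/(9.109e-31 kg) = 5.410e+05 m/s = 540.970 km/s

(c) The de Broglie wavelength for this momentum:
λ = h/p = (6.626e-34 J·s)/(4.928e-25 kg·m/s) = 1.345e-09 m = 1.345 nm

Note: The de Broglie wavelength is comparable to the localization size, as expected from wave-particle duality.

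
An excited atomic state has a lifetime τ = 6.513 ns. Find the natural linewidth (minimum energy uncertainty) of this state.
50.531 neV

Using the energy-time uncertainty principle:
ΔEΔt ≥ ℏ/2

The lifetime τ represents the time uncertainty Δt.
The natural linewidth (minimum energy uncertainty) is:

ΔE = ℏ/(2τ)
ΔE = (1.055e-34 J·s) / (2 × 6.513e-09 s)
ΔE = 8.096e-27 J = 50.531 neV

This natural linewidth limits the precision of spectroscopic measurements.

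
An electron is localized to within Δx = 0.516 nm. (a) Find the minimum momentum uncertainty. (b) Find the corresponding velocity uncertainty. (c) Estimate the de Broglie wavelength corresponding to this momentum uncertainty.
(a) Δp_min = 1.022 × 10^-25 kg·m/s
(b) Δv_min = 112.178 km/s
(c) λ_dB = 6.484 nm

Step-by-step:

(a) From the uncertainty principle:
Δp_min = ℏ/(2Δx) = (1.055e-34 J·s)/(2 × 5.160e-10 m) = 1.022e-25 kg·m/s

(b) The velocity uncertainty:
Δv = Δp/m = (1.022e-25 kg·m/s)/(9.109e-31 kg) = 1.122e+05 m/s = 112.178 km/s

(c) The de Broglie wavelength for this momentum:
λ = h/p = (6.626e-34 J·s)/(1.022e-25 kg·m/s) = 6.484e-09 m = 6.484 nm

Note: The de Broglie wavelength is comparable to the localization size, as expected from wave-particle duality.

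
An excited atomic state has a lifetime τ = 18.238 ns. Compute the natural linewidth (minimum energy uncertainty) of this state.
18.045 neV

Using the energy-time uncertainty principle:
ΔEΔt ≥ ℏ/2

The lifetime τ represents the time uncertainty Δt.
The natural linewidth (minimum energy uncertainty) is:

ΔE = ℏ/(2τ)
ΔE = (1.055e-34 J·s) / (2 × 1.824e-08 s)
ΔE = 2.891e-27 J = 18.045 neV

This natural linewidth limits the precision of spectroscopic measurements.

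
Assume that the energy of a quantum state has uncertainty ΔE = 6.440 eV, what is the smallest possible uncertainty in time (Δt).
51.103 as

Using the energy-time uncertainty principle:
ΔEΔt ≥ ℏ/2

The minimum uncertainty in time is:
Δt_min = ℏ/(2ΔE)
Δt_min = (1.055e-34 J·s) / (2 × 1.032e-18 J)
Δt_min = 5.110e-17 s = 51.103 as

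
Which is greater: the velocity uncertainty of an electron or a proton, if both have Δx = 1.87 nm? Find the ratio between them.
The electron has the larger minimum velocity uncertainty, by a ratio of 1836.2.

For both particles, Δp_min = ℏ/(2Δx) = 2.820e-26 kg·m/s (same for both).

The velocity uncertainty is Δv = Δp/m:
- electron: Δv = 2.820e-26 / 9.109e-31 = 3.095e+04 m/s = 30.954 km/s
- proton: Δv = 2.820e-26 / 1.673e-27 = 1.686e+01 m/s = 16.858 m/s

Ratio: 3.095e+04 / 1.686e+01 = 1836.2

The lighter particle has larger velocity uncertainty because Δv ∝ 1/m.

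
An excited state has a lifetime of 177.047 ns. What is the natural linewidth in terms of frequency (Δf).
449.471 kHz

Using the energy-time uncertainty principle and E = hf:
ΔEΔt ≥ ℏ/2
hΔf·Δt ≥ ℏ/2

The minimum frequency uncertainty is:
Δf = ℏ/(2hτ) = 1/(4πτ)
Δf = 1/(4π × 1.770e-07 s)
Δf = 4.495e+05 Hz = 449.471 kHz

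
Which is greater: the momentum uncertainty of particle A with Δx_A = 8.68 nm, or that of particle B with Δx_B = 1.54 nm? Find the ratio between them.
Particle B has the larger minimum momentum uncertainty, by a factor of 5.64.

For each particle, the minimum momentum uncertainty is Δp_min = ℏ/(2Δx):

Particle A: Δp_A = ℏ/(2×8.680e-09 m) = 6.075e-27 kg·m/s
Particle B: Δp_B = ℏ/(2×1.540e-09 m) = 3.424e-26 kg·m/s

Ratio: Δp_B/Δp_A = 5.64

Since Δp_min ∝ 1/Δx, the particle with smaller position uncertainty (B) has larger momentum uncertainty.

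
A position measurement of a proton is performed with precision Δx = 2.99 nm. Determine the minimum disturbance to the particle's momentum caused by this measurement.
1.763 × 10^-26 kg·m/s

The uncertainty principle implies that measuring position disturbs momentum:
ΔxΔp ≥ ℏ/2

When we measure position with precision Δx, we necessarily introduce a momentum uncertainty:
Δp ≥ ℏ/(2Δx)
Δp_min = (1.055e-34 J·s) / (2 × 2.990e-09 m)
Δp_min = 1.763e-26 kg·m/s

The more precisely we measure position, the greater the momentum disturbance.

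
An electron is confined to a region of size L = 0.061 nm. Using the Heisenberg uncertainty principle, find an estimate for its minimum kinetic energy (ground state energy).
2.560 eV

Using the uncertainty principle to estimate ground state energy:

1. The position uncertainty is approximately the confinement size:
   Δx ≈ L = 6.100e-11 m

2. From ΔxΔp ≥ ℏ/2, the minimum momentum uncertainty is:
   Δp ≈ ℏ/(2L) = 8.644e-25 kg·m/s

3. The kinetic energy is approximately:
   KE ≈ (Δp)²/(2m) = (8.644e-25)²/(2 × 9.109e-31 kg)
   KE ≈ 4.101e-19 J = 2.560 eV

This is an order-of-magnitude estimate of the ground state energy.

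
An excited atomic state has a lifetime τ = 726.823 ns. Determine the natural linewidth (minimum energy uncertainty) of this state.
452.801 peV

Using the energy-time uncertainty principle:
ΔEΔt ≥ ℏ/2

The lifetime τ represents the time uncertainty Δt.
The natural linewidth (minimum energy uncertainty) is:

ΔE = ℏ/(2τ)
ΔE = (1.055e-34 J·s) / (2 × 7.268e-07 s)
ΔE = 7.255e-29 J = 452.801 peV

This natural linewidth limits the precision of spectroscopic measurements.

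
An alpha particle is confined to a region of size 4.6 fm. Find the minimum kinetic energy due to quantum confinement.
61.711 keV

Using the uncertainty principle:

1. Position uncertainty: Δx ≈ 4.600e-15 m
2. Minimum momentum uncertainty: Δp = ℏ/(2Δx) = 1.146e-20 kg·m/s
3. Minimum kinetic energy:
   KE = (Δp)²/(2m) = (1.146e-20)²/(2 × 6.645e-27 kg)
   KE = 9.887e-15 J = 61.711 keV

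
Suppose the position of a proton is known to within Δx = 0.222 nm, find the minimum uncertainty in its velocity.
142.002 m/s

Using the Heisenberg uncertainty principle and Δp = mΔv:
ΔxΔp ≥ ℏ/2
Δx(mΔv) ≥ ℏ/2

The minimum uncertainty in velocity is:
Δv_min = ℏ/(2mΔx)
Δv_min = (1.055e-34 J·s) / (2 × 1.673e-27 kg × 2.220e-10 m)
Δv_min = 1.420e+02 m/s = 142.002 m/s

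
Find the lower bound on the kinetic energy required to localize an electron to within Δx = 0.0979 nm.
993.797 meV

Localizing a particle requires giving it sufficient momentum uncertainty:

1. From uncertainty principle: Δp ≥ ℏ/(2Δx)
   Δp_min = (1.055e-34 J·s) / (2 × 9.790e-11 m)
   Δp_min = 5.386e-25 kg·m/s

2. This momentum uncertainty corresponds to kinetic energy:
   KE ≈ (Δp)²/(2m) = (5.386e-25)²/(2 × 9.109e-31 kg)
   KE = 1.592e-19 J = 993.797 meV

Tighter localization requires more energy.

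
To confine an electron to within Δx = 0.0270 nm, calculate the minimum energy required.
13.066 eV

Localizing a particle requires giving it sufficient momentum uncertainty:

1. From uncertainty principle: Δp ≥ ℏ/(2Δx)
   Δp_min = (1.055e-34 J·s) / (2 × 2.700e-11 m)
   Δp_min = 1.953e-24 kg·m/s

2. This momentum uncertainty corresponds to kinetic energy:
   KE ≈ (Δp)²/(2m) = (1.953e-24)²/(2 × 9.109e-31 kg)
   KE = 2.093e-18 J = 13.066 eV

Tighter localization requires more energy.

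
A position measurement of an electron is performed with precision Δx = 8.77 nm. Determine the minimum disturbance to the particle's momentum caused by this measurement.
6.012 × 10^-27 kg·m/s

The uncertainty principle implies that measuring position disturbs momentum:
ΔxΔp ≥ ℏ/2

When we measure position with precision Δx, we necessarily introduce a momentum uncertainty:
Δp ≥ ℏ/(2Δx)
Δp_min = (1.055e-34 J·s) / (2 × 8.770e-09 m)
Δp_min = 6.012e-27 kg·m/s

The more precisely we measure position, the greater the momentum disturbance.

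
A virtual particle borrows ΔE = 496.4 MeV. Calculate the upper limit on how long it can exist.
6.630 × 10^-25 s

Using the energy-time uncertainty principle:
ΔEΔt ≥ ℏ/2

For a virtual particle borrowing energy ΔE, the maximum lifetime is:
Δt_max = ℏ/(2ΔE)

Converting energy:
ΔE = 496.4 MeV = 7.953e-11 J

Δt_max = (1.055e-34 J·s) / (2 × 7.953e-11 J)
Δt_max = 6.630e-25 s = 6.630 × 10^-25 s

Virtual particles with higher borrowed energy exist for shorter times.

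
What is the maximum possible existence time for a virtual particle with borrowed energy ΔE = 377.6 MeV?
8.716 × 10^-25 s

Using the energy-time uncertainty principle:
ΔEΔt ≥ ℏ/2

For a virtual particle borrowing energy ΔE, the maximum lifetime is:
Δt_max = ℏ/(2ΔE)

Converting energy:
ΔE = 377.6 MeV = 6.050e-11 J

Δt_max = (1.055e-34 J·s) / (2 × 6.050e-11 J)
Δt_max = 8.716e-25 s = 8.716 × 10^-25 s

Virtual particles with higher borrowed energy exist for shorter times.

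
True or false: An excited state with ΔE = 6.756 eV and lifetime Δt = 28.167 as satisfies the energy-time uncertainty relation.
No, it violates the uncertainty relation.

Calculate the product ΔEΔt:
ΔE = 6.756 eV = 1.082e-18 J
ΔEΔt = (1.082e-18 J) × (2.817e-17 s)
ΔEΔt = 3.049e-35 J·s

Compare to the minimum allowed value ℏ/2:
ℏ/2 = 5.273e-35 J·s

Since ΔEΔt = 3.049e-35 J·s < 5.273e-35 J·s = ℏ/2,
this violates the uncertainty relation.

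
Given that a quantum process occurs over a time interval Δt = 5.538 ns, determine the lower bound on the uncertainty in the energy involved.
59.427 neV

Using the energy-time uncertainty principle:
ΔEΔt ≥ ℏ/2

The minimum uncertainty in energy is:
ΔE_min = ℏ/(2Δt)
ΔE_min = (1.055e-34 J·s) / (2 × 5.538e-09 s)
ΔE_min = 9.521e-27 J = 59.427 neV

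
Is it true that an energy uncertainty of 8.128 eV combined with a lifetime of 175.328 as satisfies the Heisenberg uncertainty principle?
Yes, it satisfies the uncertainty relation.

Calculate the product ΔEΔt:
ΔE = 8.128 eV = 1.302e-18 J
ΔEΔt = (1.302e-18 J) × (1.753e-16 s)
ΔEΔt = 2.283e-34 J·s

Compare to the minimum allowed value ℏ/2:
ℏ/2 = 5.273e-35 J·s

Since ΔEΔt = 2.283e-34 J·s ≥ 5.273e-35 J·s = ℏ/2,
this satisfies the uncertainty relation.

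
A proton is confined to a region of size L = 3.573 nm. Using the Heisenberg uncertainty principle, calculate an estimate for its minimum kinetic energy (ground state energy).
406.339 neV

Using the uncertainty principle to estimate ground state energy:

1. The position uncertainty is approximately the confinement size:
   Δx ≈ L = 3.573e-09 m

2. From ΔxΔp ≥ ℏ/2, the minimum momentum uncertainty is:
   Δp ≈ ℏ/(2L) = 1.476e-26 kg·m/s

3. The kinetic energy is approximately:
   KE ≈ (Δp)²/(2m) = (1.476e-26)²/(2 × 1.673e-27 kg)
   KE ≈ 6.510e-26 J = 406.339 neV

This is an order-of-magnitude estimate of the ground state energy.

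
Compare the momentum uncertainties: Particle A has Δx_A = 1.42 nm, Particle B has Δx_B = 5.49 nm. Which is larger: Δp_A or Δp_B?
Particle A has the larger minimum momentum uncertainty, by a factor of 3.87.

For each particle, the minimum momentum uncertainty is Δp_min = ℏ/(2Δx):

Particle A: Δp_A = ℏ/(2×1.420e-09 m) = 3.713e-26 kg·m/s
Particle B: Δp_B = ℏ/(2×5.490e-09 m) = 9.604e-27 kg·m/s

Ratio: Δp_A/Δp_B = 3.87

Since Δp_min ∝ 1/Δx, the particle with smaller position uncertainty (A) has larger momentum uncertainty.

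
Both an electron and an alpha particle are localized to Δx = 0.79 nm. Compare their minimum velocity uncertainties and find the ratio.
The electron has the larger minimum velocity uncertainty, by a ratio of 7294.3.

For both particles, Δp_min = ℏ/(2Δx) = 6.675e-26 kg·m/s (same for both).

The velocity uncertainty is Δv = Δp/m:
- electron: Δv = 6.675e-26 / 9.109e-31 = 7.327e+04 m/s = 73.271 km/s
- alpha particle: Δv = 6.675e-26 / 6.645e-27 = 1.004e+01 m/s = 10.045 m/s

Ratio: 7.327e+04 / 1.004e+01 = 7294.3

The lighter particle has larger velocity uncertainty because Δv ∝ 1/m.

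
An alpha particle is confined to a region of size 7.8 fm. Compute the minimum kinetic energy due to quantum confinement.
21.463 keV

Using the uncertainty principle:

1. Position uncertainty: Δx ≈ 7.800e-15 m
2. Minimum momentum uncertainty: Δp = ℏ/(2Δx) = 6.760e-21 kg·m/s
3. Minimum kinetic energy:
   KE = (Δp)²/(2m) = (6.760e-21)²/(2 × 6.645e-27 kg)
   KE = 3.439e-15 J = 21.463 keV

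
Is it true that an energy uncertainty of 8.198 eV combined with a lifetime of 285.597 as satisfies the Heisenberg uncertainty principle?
Yes, it satisfies the uncertainty relation.

Calculate the product ΔEΔt:
ΔE = 8.198 eV = 1.313e-18 J
ΔEΔt = (1.313e-18 J) × (2.856e-16 s)
ΔEΔt = 3.751e-34 J·s

Compare to the minimum allowed value ℏ/2:
ℏ/2 = 5.273e-35 J·s

Since ΔEΔt = 3.751e-34 J·s ≥ 5.273e-35 J·s = ℏ/2,
this satisfies the uncertainty relation.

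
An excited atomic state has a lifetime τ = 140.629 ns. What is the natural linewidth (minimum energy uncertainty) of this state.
2.340 neV

Using the energy-time uncertainty principle:
ΔEΔt ≥ ℏ/2

The lifetime τ represents the time uncertainty Δt.
The natural linewidth (minimum energy uncertainty) is:

ΔE = ℏ/(2τ)
ΔE = (1.055e-34 J·s) / (2 × 1.406e-07 s)
ΔE = 3.749e-28 J = 2.340 neV

This natural linewidth limits the precision of spectroscopic measurements.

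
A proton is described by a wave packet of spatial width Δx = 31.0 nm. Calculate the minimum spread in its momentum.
1.701 × 10^-27 kg·m/s

For a wave packet, the spatial width Δx and momentum spread Δp are related by the uncertainty principle:
ΔxΔp ≥ ℏ/2

The minimum momentum spread is:
Δp_min = ℏ/(2Δx)
Δp_min = (1.055e-34 J·s) / (2 × 3.100e-08 m)
Δp_min = 1.701e-27 kg·m/s

A wave packet cannot have both a well-defined position and well-defined momentum.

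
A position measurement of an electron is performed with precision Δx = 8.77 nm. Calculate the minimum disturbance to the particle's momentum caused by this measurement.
6.012 × 10^-27 kg·m/s

The uncertainty principle implies that measuring position disturbs momentum:
ΔxΔp ≥ ℏ/2

When we measure position with precision Δx, we necessarily introduce a momentum uncertainty:
Δp ≥ ℏ/(2Δx)
Δp_min = (1.055e-34 J·s) / (2 × 8.770e-09 m)
Δp_min = 6.012e-27 kg·m/s

The more precisely we measure position, the greater the momentum disturbance.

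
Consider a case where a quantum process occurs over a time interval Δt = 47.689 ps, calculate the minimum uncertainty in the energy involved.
6.901 μeV

Using the energy-time uncertainty principle:
ΔEΔt ≥ ℏ/2

The minimum uncertainty in energy is:
ΔE_min = ℏ/(2Δt)
ΔE_min = (1.055e-34 J·s) / (2 × 4.769e-11 s)
ΔE_min = 1.106e-24 J = 6.901 μeV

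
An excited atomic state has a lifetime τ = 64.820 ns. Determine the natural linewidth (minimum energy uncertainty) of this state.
5.077 neV

Using the energy-time uncertainty principle:
ΔEΔt ≥ ℏ/2

The lifetime τ represents the time uncertainty Δt.
The natural linewidth (minimum energy uncertainty) is:

ΔE = ℏ/(2τ)
ΔE = (1.055e-34 J·s) / (2 × 6.482e-08 s)
ΔE = 8.135e-28 J = 5.077 neV

This natural linewidth limits the precision of spectroscopic measurements.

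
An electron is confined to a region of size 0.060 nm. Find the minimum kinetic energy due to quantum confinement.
2.646 eV

Using the uncertainty principle:

1. Position uncertainty: Δx ≈ 6.000e-11 m
2. Minimum momentum uncertainty: Δp = ℏ/(2Δx) = 8.788e-25 kg·m/s
3. Minimum kinetic energy:
   KE = (Δp)²/(2m) = (8.788e-25)²/(2 × 9.109e-31 kg)
   KE = 4.239e-19 J = 2.646 eV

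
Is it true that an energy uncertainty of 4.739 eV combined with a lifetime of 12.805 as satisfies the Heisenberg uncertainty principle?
No, it violates the uncertainty relation.

Calculate the product ΔEΔt:
ΔE = 4.739 eV = 7.593e-19 J
ΔEΔt = (7.593e-19 J) × (1.280e-17 s)
ΔEΔt = 9.722e-36 J·s

Compare to the minimum allowed value ℏ/2:
ℏ/2 = 5.273e-35 J·s

Since ΔEΔt = 9.722e-36 J·s < 5.273e-35 J·s = ℏ/2,
this violates the uncertainty relation.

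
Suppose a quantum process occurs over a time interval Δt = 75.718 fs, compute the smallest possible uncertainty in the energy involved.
4.346 meV

Using the energy-time uncertainty principle:
ΔEΔt ≥ ℏ/2

The minimum uncertainty in energy is:
ΔE_min = ℏ/(2Δt)
ΔE_min = (1.055e-34 J·s) / (2 × 7.572e-14 s)
ΔE_min = 6.964e-22 J = 4.346 meV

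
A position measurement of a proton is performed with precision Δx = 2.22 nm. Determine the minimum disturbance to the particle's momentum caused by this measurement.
2.375 × 10^-26 kg·m/s

The uncertainty principle implies that measuring position disturbs momentum:
ΔxΔp ≥ ℏ/2

When we measure position with precision Δx, we necessarily introduce a momentum uncertainty:
Δp ≥ ℏ/(2Δx)
Δp_min = (1.055e-34 J·s) / (2 × 2.220e-09 m)
Δp_min = 2.375e-26 kg·m/s

The more precisely we measure position, the greater the momentum disturbance.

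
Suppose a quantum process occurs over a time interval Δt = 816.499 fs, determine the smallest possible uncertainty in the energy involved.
403.070 μeV

Using the energy-time uncertainty principle:
ΔEΔt ≥ ℏ/2

The minimum uncertainty in energy is:
ΔE_min = ℏ/(2Δt)
ΔE_min = (1.055e-34 J·s) / (2 × 8.165e-13 s)
ΔE_min = 6.458e-23 J = 403.070 μeV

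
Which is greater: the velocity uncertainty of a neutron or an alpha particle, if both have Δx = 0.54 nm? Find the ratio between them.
The neutron has the larger minimum velocity uncertainty, by a ratio of 4.0.

For both particles, Δp_min = ℏ/(2Δx) = 9.765e-26 kg·m/s (same for both).

The velocity uncertainty is Δv = Δp/m:
- neutron: Δv = 9.765e-26 / 1.675e-27 = 5.830e+01 m/s = 58.298 m/s
- alpha particle: Δv = 9.765e-26 / 6.645e-27 = 1.470e+01 m/s = 14.695 m/s

Ratio: 5.830e+01 / 1.470e+01 = 4.0

The lighter particle has larger velocity uncertainty because Δv ∝ 1/m.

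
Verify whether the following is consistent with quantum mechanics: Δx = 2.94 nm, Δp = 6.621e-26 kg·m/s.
Yes, it satisfies the uncertainty principle.

Calculate the product ΔxΔp:
ΔxΔp = (2.940e-09 m) × (6.621e-26 kg·m/s)
ΔxΔp = 1.947e-34 J·s

Compare to the minimum allowed value ℏ/2:
ℏ/2 = 5.273e-35 J·s

Since ΔxΔp = 1.947e-34 J·s ≥ 5.273e-35 J·s = ℏ/2,
the measurement satisfies the uncertainty principle.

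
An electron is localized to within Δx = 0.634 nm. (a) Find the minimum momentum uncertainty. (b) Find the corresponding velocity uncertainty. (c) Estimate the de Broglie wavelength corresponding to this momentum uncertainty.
(a) Δp_min = 8.317 × 10^-26 kg·m/s
(b) Δv_min = 91.299 km/s
(c) λ_dB = 7.967 nm

Step-by-step:

(a) From the uncertainty principle:
Δp_min = ℏ/(2Δx) = (1.055e-34 J·s)/(2 × 6.340e-10 m) = 8.317e-26 kg·m/s

(b) The velocity uncertainty:
Δv = Δp/m = (8.317e-26 kg·m/s)/(9.109e-31 kg) = 9.130e+04 m/s = 91.299 km/s

(c) The de Broglie wavelength for this momentum:
λ = h/p = (6.626e-34 J·s)/(8.317e-26 kg·m/s) = 7.967e-09 m = 7.967 nm

Note: The de Broglie wavelength is comparable to the localization size, as expected from wave-particle duality.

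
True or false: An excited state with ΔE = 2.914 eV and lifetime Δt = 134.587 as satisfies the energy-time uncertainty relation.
Yes, it satisfies the uncertainty relation.

Calculate the product ΔEΔt:
ΔE = 2.914 eV = 4.669e-19 J
ΔEΔt = (4.669e-19 J) × (1.346e-16 s)
ΔEΔt = 6.284e-35 J·s

Compare to the minimum allowed value ℏ/2:
ℏ/2 = 5.273e-35 J·s

Since ΔEΔt = 6.284e-35 J·s ≥ 5.273e-35 J·s = ℏ/2,
this satisfies the uncertainty relation.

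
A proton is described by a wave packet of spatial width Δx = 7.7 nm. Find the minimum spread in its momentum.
6.848 × 10^-27 kg·m/s

For a wave packet, the spatial width Δx and momentum spread Δp are related by the uncertainty principle:
ΔxΔp ≥ ℏ/2

The minimum momentum spread is:
Δp_min = ℏ/(2Δx)
Δp_min = (1.055e-34 J·s) / (2 × 7.700e-09 m)
Δp_min = 6.848e-27 kg·m/s

A wave packet cannot have both a well-defined position and well-defined momentum.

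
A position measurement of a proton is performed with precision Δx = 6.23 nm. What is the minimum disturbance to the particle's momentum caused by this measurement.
8.464 × 10^-27 kg·m/s

The uncertainty principle implies that measuring position disturbs momentum:
ΔxΔp ≥ ℏ/2

When we measure position with precision Δx, we necessarily introduce a momentum uncertainty:
Δp ≥ ℏ/(2Δx)
Δp_min = (1.055e-34 J·s) / (2 × 6.230e-09 m)
Δp_min = 8.464e-27 kg·m/s

The more precisely we measure position, the greater the momentum disturbance.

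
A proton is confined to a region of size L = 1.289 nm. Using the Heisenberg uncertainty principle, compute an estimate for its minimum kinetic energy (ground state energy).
3.122 μeV

Using the uncertainty principle to estimate ground state energy:

1. The position uncertainty is approximately the confinement size:
   Δx ≈ L = 1.289e-09 m

2. From ΔxΔp ≥ ℏ/2, the minimum momentum uncertainty is:
   Δp ≈ ℏ/(2L) = 4.091e-26 kg·m/s

3. The kinetic energy is approximately:
   KE ≈ (Δp)²/(2m) = (4.091e-26)²/(2 × 1.673e-27 kg)
   KE ≈ 5.002e-25 J = 3.122 μeV

This is an order-of-magnitude estimate of the ground state energy.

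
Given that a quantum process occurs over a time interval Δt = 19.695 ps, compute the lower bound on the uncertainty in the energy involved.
16.710 μeV

Using the energy-time uncertainty principle:
ΔEΔt ≥ ℏ/2

The minimum uncertainty in energy is:
ΔE_min = ℏ/(2Δt)
ΔE_min = (1.055e-34 J·s) / (2 × 1.969e-11 s)
ΔE_min = 2.677e-24 J = 16.710 μeV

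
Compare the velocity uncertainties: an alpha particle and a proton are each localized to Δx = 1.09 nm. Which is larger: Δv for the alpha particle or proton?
The proton has the larger minimum velocity uncertainty, by a ratio of 4.0.

For both particles, Δp_min = ℏ/(2Δx) = 4.837e-26 kg·m/s (same for both).

The velocity uncertainty is Δv = Δp/m:
- alpha particle: Δv = 4.837e-26 / 6.645e-27 = 7.280e+00 m/s = 7.280 m/s
- proton: Δv = 4.837e-26 / 1.673e-27 = 2.892e+01 m/s = 28.922 m/s

Ratio: 2.892e+01 / 7.280e+00 = 4.0

The lighter particle has larger velocity uncertainty because Δv ∝ 1/m.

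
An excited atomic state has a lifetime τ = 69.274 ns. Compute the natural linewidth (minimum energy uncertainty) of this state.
4.751 neV

Using the energy-time uncertainty principle:
ΔEΔt ≥ ℏ/2

The lifetime τ represents the time uncertainty Δt.
The natural linewidth (minimum energy uncertainty) is:

ΔE = ℏ/(2τ)
ΔE = (1.055e-34 J·s) / (2 × 6.927e-08 s)
ΔE = 7.612e-28 J = 4.751 neV

This natural linewidth limits the precision of spectroscopic measurements.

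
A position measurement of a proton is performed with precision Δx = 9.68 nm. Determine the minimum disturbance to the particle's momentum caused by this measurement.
5.447 × 10^-27 kg·m/s

The uncertainty principle implies that measuring position disturbs momentum:
ΔxΔp ≥ ℏ/2

When we measure position with precision Δx, we necessarily introduce a momentum uncertainty:
Δp ≥ ℏ/(2Δx)
Δp_min = (1.055e-34 J·s) / (2 × 9.680e-09 m)
Δp_min = 5.447e-27 kg·m/s

The more precisely we measure position, the greater the momentum disturbance.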